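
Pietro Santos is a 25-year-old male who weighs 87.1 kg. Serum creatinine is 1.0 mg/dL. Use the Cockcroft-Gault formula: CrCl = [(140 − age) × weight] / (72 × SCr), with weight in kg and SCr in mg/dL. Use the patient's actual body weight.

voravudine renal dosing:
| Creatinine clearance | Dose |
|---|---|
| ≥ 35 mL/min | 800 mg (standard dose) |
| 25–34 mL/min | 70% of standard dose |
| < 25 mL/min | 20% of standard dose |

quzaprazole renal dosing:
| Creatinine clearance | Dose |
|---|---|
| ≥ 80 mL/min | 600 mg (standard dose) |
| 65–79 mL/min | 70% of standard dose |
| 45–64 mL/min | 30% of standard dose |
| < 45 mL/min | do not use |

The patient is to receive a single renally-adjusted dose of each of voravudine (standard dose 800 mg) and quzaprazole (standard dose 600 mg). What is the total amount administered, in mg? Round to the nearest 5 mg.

1400 mg

CrCl = (140 − 25) × 87.1 / (72 × 1) = 10016.5 / 72.00 ≈ 139.1 mL/min
CrCl ≈ 139 mL/min.
voravudine: ≥ 35 mL/min → 100% of 800 mg = 800 mg.
quzaprazole: ≥ 80 mL/min → 100% of 600 mg = 600 mg.
Total = 800 + 600 = 1400 mg.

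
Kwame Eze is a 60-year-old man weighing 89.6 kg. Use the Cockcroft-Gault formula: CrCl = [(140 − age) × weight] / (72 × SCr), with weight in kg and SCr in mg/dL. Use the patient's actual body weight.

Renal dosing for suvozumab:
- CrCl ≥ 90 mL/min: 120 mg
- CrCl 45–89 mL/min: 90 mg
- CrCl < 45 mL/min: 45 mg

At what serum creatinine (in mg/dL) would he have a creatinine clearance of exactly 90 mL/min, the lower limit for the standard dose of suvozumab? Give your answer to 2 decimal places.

Standard dose requires CrCl ≥ 90 mL/min.
Set (140 − 60) × 89.6 / (72 × SCr) = 90
SCr = (140 − 60) × 89.6 / (72 × 90) = 1.106 mg/dL

1.11 mg/dL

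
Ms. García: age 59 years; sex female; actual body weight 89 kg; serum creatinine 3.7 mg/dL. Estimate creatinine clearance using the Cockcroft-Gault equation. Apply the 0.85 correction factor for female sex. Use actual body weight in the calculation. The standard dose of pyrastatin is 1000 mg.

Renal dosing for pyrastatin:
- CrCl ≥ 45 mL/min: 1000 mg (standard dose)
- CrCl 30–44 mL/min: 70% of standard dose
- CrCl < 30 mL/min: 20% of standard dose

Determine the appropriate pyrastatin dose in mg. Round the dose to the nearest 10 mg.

CrCl = (140 − 59) × 89 / (72 × 3.7) × 0.85 = 7209.0 / 266.40 × 0.85 ≈ 23.0 mL/min
CrCl ≈ 23 mL/min → bracket < 30 mL/min.
20% of 1000 mg = 200 mg

200 mg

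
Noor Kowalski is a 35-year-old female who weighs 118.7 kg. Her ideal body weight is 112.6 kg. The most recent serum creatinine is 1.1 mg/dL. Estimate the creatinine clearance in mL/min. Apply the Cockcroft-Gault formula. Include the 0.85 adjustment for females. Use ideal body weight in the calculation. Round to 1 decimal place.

CrCl = (140 − 35) × 112.6 / (72 × 1.1) × 0.85 = 11823.0 / 79.20 × 0.85 ≈ 126.9 mL/min

126.9 mL/min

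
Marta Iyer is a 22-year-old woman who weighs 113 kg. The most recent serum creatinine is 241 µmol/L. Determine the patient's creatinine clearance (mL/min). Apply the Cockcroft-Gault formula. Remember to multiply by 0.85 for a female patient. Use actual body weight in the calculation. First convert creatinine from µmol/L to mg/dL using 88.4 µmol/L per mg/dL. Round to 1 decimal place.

SCr = 241 / 88.4 = 2.726 mg/dL
CrCl = (140 − 22) × 113 / (72 × 2.726) × 0.85 = 13334.0 / 196.27 × 0.85 ≈ 57.7 mL/min

57.7 mL/min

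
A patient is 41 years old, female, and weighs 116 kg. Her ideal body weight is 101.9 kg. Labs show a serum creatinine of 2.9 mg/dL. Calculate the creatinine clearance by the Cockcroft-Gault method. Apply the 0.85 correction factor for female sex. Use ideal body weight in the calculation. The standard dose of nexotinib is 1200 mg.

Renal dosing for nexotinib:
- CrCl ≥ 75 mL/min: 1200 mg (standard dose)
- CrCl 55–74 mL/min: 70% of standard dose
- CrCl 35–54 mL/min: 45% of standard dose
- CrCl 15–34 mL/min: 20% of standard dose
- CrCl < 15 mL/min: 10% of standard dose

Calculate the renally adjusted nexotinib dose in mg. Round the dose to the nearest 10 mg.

540 mg

CrCl = (140 − 41) × 101.9 / (72 × 2.9) × 0.85 = 10088.1 / 208.80 × 0.85 ≈ 41.1 mL/min
CrCl ≈ 41 mL/min → bracket 35–54 mL/min.
45% of 1200 mg = 540 mg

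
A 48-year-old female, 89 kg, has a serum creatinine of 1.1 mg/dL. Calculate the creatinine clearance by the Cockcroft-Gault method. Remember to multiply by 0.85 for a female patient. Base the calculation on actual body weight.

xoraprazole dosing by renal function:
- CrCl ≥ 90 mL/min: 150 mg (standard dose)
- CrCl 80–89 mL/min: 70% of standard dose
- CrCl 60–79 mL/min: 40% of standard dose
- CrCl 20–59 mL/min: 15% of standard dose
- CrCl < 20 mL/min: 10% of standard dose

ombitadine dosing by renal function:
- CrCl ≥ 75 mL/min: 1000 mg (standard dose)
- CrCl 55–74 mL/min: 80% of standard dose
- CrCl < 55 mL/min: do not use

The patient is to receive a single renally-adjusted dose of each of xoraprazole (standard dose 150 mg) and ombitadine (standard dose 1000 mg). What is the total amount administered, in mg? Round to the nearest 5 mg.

1105 mg

CrCl = (140 − 48) × 89 / (72 × 1.1) × 0.85 = 8188.0 / 79.20 × 0.85 ≈ 87.9 mL/min
CrCl ≈ 88 mL/min.
xoraprazole: 80–89 mL/min → 70% of 150 mg = 105 mg.
ombitadine: ≥ 75 mL/min → 100% of 1000 mg = 1000 mg.
Total = 105 + 1000 = 1105 mg.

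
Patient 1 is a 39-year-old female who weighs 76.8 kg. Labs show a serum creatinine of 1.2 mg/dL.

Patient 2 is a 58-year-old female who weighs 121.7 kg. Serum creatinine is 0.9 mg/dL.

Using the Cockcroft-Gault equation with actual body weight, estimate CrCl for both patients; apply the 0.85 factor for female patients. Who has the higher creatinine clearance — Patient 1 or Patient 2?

Patient 1: CrCl = (140 − 39) × 76.8 / (72 × 1.2) × 0.85 = 7756.8 / 86.40 × 0.85 ≈ 76.3 mL/min
Patient 2: CrCl = (140 − 58) × 121.7 / (72 × 0.9) × 0.85 = 9979.4 / 64.80 × 0.85 ≈ 130.9 mL/min
76.3 vs 130.9 mL/min → Patient 2 is higher.

Patient 2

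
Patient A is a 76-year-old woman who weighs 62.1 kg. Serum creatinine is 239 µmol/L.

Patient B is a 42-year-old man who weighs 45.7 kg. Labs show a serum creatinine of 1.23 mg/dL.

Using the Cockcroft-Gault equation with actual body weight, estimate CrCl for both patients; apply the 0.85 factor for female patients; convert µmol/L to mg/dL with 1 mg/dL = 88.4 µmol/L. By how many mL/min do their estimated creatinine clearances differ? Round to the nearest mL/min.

Patient A: SCr = 239 / 88.4 = 2.704 mg/dL
Patient A: CrCl = (140 − 76) × 62.1 / (72 × 2.704) × 0.85 = 3974.4 / 194.69 × 0.85 ≈ 17.4 mL/min
Patient B: CrCl = (140 − 42) × 45.7 / (72 × 1.23) = 4478.6 / 88.56 ≈ 50.6 mL/min
|17.4 − 50.6| = 33.2 mL/min

33 mL/min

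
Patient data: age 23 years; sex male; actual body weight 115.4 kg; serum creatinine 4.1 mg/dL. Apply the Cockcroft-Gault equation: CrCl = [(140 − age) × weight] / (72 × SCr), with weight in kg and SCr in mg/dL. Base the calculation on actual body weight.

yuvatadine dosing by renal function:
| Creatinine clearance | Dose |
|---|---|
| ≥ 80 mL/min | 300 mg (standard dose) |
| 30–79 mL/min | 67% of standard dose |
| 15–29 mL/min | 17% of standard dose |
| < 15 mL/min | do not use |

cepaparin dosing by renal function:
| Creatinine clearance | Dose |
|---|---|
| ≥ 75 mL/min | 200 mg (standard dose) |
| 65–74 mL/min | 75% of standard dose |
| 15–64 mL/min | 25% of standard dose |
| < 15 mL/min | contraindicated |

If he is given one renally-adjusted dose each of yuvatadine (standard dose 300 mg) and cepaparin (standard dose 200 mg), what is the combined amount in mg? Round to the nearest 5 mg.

CrCl = (140 − 23) × 115.4 / (72 × 4.1) = 13501.8 / 295.20 ≈ 45.7 mL/min
CrCl ≈ 46 mL/min.
yuvatadine: 30–79 mL/min → 67% of 300 mg = 201 mg.
cepaparin: 15–64 mL/min → 25% of 200 mg = 50 mg.
Total = 201 + 50 = 251 mg.

250 mg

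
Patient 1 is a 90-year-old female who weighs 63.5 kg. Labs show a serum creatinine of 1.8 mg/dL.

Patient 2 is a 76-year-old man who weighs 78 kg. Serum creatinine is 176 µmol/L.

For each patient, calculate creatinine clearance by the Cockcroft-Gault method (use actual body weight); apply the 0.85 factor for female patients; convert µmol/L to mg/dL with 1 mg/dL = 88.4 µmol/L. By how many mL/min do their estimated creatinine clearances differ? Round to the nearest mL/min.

Patient 1: CrCl = (140 − 90) × 63.5 / (72 × 1.8) × 0.85 = 3175.0 / 129.60 × 0.85 ≈ 20.8 mL/min
Patient 2: SCr = 176 / 88.4 = 1.991 mg/dL
Patient 2: CrCl = (140 − 76) × 78 / (72 × 1.991) = 4992.0 / 143.35 ≈ 34.8 mL/min
|20.8 − 34.8| = 14.0 mL/min

14 mL/min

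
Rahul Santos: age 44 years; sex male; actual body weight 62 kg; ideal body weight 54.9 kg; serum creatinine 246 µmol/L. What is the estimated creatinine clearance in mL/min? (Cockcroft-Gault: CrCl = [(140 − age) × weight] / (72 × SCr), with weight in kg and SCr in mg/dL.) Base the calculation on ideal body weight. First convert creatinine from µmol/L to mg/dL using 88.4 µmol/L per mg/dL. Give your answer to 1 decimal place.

26.3 mL/min

SCr = 246 / 88.4 = 2.783 mg/dL
CrCl = (140 − 44) × 54.9 / (72 × 2.783) = 5270.4 / 200.38 ≈ 26.3 mL/min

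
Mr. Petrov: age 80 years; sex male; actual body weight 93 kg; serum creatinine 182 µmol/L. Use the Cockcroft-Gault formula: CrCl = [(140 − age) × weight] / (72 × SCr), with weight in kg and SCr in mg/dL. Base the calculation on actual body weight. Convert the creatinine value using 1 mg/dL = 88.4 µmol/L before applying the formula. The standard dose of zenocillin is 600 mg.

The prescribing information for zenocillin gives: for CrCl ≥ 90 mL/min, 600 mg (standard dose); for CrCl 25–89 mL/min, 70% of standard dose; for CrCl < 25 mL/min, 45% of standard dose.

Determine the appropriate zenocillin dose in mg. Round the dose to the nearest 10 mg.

SCr = 182 / 88.4 = 2.059 mg/dL
CrCl = (140 − 80) × 93 / (72 × 2.059) = 5580.0 / 148.25 ≈ 37.6 mL/min
CrCl ≈ 38 mL/min → bracket 25–89 mL/min.
70% of 600 mg = 420 mg

420 mg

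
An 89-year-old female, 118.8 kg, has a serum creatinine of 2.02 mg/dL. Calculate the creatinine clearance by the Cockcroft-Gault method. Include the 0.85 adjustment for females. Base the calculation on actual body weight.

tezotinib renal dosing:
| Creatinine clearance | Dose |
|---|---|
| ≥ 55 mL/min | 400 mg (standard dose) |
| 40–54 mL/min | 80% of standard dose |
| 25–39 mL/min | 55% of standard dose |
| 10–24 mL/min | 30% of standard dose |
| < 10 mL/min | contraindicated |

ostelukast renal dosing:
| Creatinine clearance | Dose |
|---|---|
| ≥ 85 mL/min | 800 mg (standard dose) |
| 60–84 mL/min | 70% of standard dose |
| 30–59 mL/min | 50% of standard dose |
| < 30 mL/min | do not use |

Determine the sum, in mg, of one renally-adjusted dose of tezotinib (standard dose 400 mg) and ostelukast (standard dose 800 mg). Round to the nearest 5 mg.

CrCl = (140 − 89) × 118.8 / (72 × 2.02) × 0.85 = 6058.8 / 145.44 × 0.85 ≈ 35.4 mL/min
CrCl ≈ 35 mL/min.
tezotinib: 25–39 mL/min → 55% of 400 mg = 220 mg.
ostelukast: 30–59 mL/min → 50% of 800 mg = 400 mg.
Total = 220 + 400 = 620 mg.

620 mg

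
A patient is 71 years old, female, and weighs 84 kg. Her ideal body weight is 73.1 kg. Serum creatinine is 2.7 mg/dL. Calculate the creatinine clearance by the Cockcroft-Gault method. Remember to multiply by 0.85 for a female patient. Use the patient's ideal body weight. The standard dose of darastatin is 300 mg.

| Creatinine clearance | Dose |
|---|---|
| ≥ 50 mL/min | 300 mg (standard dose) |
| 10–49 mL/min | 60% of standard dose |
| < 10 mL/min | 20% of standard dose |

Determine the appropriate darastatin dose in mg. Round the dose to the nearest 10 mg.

180 mg

CrCl = (140 − 71) × 73.1 / (72 × 2.7) × 0.85 = 5043.9 / 194.40 × 0.85 ≈ 22.1 mL/min
CrCl ≈ 22 mL/min → bracket 10–49 mL/min.
60% of 300 mg = 180 mg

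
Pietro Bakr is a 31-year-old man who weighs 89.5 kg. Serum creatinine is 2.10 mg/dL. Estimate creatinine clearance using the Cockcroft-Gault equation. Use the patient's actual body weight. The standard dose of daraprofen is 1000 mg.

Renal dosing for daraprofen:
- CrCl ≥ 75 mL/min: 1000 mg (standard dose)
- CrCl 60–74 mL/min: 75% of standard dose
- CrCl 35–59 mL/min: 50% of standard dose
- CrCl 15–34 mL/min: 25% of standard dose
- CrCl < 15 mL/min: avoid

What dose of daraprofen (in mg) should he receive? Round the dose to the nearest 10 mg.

750 mg

CrCl = (140 − 31) × 89.5 / (72 × 2.1) = 9755.5 / 151.20 ≈ 64.5 mL/min
CrCl ≈ 65 mL/min → bracket 60–74 mL/min.
75% of 1000 mg = 750 mg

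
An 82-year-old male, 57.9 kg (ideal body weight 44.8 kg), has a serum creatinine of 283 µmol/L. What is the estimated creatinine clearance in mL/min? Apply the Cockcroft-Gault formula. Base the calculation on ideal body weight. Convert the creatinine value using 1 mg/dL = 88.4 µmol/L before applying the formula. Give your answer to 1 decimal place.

SCr = 283 / 88.4 = 3.201 mg/dL
CrCl = (140 − 82) × 44.8 / (72 × 3.201) = 2598.4 / 230.47 ≈ 11.3 mL/min

11.3 mL/min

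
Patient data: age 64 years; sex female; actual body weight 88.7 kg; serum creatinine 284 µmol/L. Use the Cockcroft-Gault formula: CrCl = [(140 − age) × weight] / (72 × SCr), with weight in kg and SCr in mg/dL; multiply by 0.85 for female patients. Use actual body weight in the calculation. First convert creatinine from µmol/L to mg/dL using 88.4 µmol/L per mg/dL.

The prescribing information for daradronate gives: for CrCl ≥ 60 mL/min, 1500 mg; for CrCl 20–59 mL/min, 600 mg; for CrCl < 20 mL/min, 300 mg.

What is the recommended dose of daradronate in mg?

600 mg

SCr = 284 / 88.4 = 3.213 mg/dL
CrCl = (140 − 64) × 88.7 / (72 × 3.213) × 0.85 = 6741.2 / 231.34 × 0.85 ≈ 24.8 mL/min
CrCl ≈ 25 mL/min → bracket 20–59 mL/min.
Dose for this bracket: 600 mg.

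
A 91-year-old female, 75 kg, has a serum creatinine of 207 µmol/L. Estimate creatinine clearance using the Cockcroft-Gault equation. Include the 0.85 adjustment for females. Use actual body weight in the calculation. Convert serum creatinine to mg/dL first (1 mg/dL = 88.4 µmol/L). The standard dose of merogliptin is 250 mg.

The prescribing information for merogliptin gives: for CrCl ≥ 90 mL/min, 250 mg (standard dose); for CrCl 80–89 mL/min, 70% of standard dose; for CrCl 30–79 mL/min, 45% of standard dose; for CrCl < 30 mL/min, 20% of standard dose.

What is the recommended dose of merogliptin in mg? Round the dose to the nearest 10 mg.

50 mg

SCr = 207 / 88.4 = 2.342 mg/dL
CrCl = (140 − 91) × 75 / (72 × 2.342) × 0.85 = 3675.0 / 168.62 × 0.85 ≈ 18.5 mL/min
CrCl ≈ 19 mL/min → bracket < 30 mL/min.
20% of 250 mg = 50 mg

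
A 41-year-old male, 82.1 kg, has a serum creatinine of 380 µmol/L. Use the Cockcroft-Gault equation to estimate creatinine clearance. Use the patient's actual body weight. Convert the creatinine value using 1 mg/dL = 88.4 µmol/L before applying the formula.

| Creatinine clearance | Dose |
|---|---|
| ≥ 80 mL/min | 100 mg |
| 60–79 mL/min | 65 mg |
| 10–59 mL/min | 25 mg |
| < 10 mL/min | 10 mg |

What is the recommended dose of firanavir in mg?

SCr = 380 / 88.4 = 4.299 mg/dL
CrCl = (140 − 41) × 82.1 / (72 × 4.299) = 8127.9 / 309.53 ≈ 26.3 mL/min
CrCl ≈ 26 mL/min → bracket 10–59 mL/min.
Dose for this bracket: 25 mg.

25 mg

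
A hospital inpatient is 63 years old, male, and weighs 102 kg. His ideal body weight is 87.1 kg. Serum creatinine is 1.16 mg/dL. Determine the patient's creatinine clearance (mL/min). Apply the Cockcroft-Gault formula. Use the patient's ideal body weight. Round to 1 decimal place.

80.3 mL/min

CrCl = (140 − 63) × 87.1 / (72 × 1.16) = 6706.7 / 83.52 ≈ 80.3 mL/min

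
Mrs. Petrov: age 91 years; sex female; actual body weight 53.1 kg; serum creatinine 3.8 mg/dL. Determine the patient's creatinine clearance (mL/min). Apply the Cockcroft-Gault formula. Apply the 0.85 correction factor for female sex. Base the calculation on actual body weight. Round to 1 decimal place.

8.1 mL/min

CrCl = (140 − 91) × 53.1 / (72 × 3.8) × 0.85 = 2601.9 / 273.60 × 0.85 ≈ 8.1 mL/min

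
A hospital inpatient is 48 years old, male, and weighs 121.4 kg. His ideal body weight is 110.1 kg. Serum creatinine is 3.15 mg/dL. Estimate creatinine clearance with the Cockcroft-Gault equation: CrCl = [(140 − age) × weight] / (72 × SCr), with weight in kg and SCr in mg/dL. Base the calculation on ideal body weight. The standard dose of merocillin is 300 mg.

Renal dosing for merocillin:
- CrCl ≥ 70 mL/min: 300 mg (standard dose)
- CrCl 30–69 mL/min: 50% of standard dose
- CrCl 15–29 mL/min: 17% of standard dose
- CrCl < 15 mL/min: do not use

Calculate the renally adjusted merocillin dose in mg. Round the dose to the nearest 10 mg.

150 mg

CrCl = (140 − 48) × 110.1 / (72 × 3.15) = 10129.2 / 226.80 ≈ 44.7 mL/min
CrCl ≈ 45 mL/min → bracket 30–69 mL/min.
50% of 300 mg = 150 mg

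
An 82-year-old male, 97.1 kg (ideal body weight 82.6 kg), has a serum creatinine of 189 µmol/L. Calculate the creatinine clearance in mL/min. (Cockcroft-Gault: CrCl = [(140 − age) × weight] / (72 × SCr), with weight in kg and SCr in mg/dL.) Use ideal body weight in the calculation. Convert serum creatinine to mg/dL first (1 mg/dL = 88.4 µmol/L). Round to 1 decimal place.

31.1 mL/min

SCr = 189 / 88.4 = 2.138 mg/dL
CrCl = (140 − 82) × 82.6 / (72 × 2.138) = 4790.8 / 153.94 ≈ 31.1 mL/min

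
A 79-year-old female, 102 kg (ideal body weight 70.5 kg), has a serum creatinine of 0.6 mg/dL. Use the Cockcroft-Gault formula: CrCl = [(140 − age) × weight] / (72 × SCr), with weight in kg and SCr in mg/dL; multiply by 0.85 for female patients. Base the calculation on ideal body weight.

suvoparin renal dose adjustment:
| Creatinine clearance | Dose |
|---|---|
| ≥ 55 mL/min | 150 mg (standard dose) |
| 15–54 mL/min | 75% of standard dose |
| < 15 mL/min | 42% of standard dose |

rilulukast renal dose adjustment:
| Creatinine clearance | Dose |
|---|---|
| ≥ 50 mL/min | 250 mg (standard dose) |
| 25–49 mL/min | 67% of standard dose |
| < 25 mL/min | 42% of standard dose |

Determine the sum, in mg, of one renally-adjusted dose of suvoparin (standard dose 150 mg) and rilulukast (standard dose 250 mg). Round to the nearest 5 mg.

CrCl = (140 − 79) × 70.5 / (72 × 0.6) × 0.85 = 4300.5 / 43.20 × 0.85 ≈ 84.6 mL/min
CrCl ≈ 85 mL/min.
suvoparin: ≥ 55 mL/min → 100% of 150 mg = 150 mg.
rilulukast: ≥ 50 mL/min → 100% of 250 mg = 250 mg.
Total = 150 + 250 = 400 mg.

400 mg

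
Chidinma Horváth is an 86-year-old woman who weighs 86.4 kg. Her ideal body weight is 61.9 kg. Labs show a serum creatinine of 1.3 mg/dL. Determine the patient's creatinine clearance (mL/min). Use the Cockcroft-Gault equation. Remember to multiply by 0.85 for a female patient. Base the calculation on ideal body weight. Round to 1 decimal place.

30.4 mL/min

CrCl = (140 − 86) × 61.9 / (72 × 1.3) × 0.85 = 3342.6 / 93.60 × 0.85 ≈ 30.4 mL/min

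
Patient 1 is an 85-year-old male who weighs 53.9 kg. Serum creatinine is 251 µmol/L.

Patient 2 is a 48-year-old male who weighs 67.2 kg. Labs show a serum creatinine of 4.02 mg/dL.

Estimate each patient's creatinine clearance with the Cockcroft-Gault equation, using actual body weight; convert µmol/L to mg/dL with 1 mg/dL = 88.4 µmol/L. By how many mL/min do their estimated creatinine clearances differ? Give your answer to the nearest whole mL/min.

7 mL/min

Patient 1: SCr = 251 / 88.4 = 2.839 mg/dL
Patient 1: CrCl = (140 − 85) × 53.9 / (72 × 2.839) = 2964.5 / 204.41 ≈ 14.5 mL/min
Patient 2: CrCl = (140 − 48) × 67.2 / (72 × 4.02) = 6182.4 / 289.44 ≈ 21.4 mL/min
|14.5 − 21.4| = 6.9 mL/min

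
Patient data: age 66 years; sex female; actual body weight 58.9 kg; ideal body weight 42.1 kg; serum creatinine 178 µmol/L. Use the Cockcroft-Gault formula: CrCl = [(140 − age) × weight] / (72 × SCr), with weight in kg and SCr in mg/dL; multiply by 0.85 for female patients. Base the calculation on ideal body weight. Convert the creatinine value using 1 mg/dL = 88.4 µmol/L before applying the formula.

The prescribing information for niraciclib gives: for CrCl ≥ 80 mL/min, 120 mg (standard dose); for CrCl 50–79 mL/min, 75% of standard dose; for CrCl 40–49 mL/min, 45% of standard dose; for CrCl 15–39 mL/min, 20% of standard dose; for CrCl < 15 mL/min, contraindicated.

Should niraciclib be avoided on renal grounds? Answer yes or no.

SCr = 178 / 88.4 = 2.014 mg/dL
CrCl = (140 − 66) × 42.1 / (72 × 2.014) × 0.85 = 3115.4 / 145.01 × 0.85 ≈ 18.3 mL/min
CrCl ≈ 18 mL/min, which is ≥ 15 mL/min.

no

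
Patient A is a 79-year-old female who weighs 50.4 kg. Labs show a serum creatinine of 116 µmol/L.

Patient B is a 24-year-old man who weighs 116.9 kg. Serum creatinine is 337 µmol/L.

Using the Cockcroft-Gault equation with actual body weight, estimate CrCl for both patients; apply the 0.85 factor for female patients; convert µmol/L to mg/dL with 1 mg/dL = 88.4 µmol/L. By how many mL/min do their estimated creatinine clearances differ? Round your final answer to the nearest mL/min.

22 mL/min

Patient A: SCr = 116 / 88.4 = 1.312 mg/dL
Patient A: CrCl = (140 − 79) × 50.4 / (72 × 1.312) × 0.85 = 3074.4 / 94.46 × 0.85 ≈ 27.7 mL/min
Patient B: SCr = 337 / 88.4 = 3.812 mg/dL
Patient B: CrCl = (140 − 24) × 116.9 / (72 × 3.812) = 13560.4 / 274.46 ≈ 49.4 mL/min
|27.7 − 49.4| = 21.7 mL/min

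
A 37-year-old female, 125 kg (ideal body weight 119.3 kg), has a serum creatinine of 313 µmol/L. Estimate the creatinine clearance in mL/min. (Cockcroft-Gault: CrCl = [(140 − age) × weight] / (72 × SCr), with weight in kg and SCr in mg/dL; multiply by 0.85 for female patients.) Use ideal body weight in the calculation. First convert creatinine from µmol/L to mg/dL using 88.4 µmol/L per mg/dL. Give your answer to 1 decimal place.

41.0 mL/min

SCr = 313 / 88.4 = 3.541 mg/dL
CrCl = (140 − 37) × 119.3 / (72 × 3.541) × 0.85 = 12287.9 / 254.95 × 0.85 ≈ 41.0 mL/min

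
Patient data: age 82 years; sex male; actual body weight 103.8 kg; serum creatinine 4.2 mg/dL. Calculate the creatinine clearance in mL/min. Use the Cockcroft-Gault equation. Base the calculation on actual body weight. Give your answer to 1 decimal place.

19.9 mL/min

CrCl = (140 − 82) × 103.8 / (72 × 4.2) = 6020.4 / 302.40 ≈ 19.9 mL/min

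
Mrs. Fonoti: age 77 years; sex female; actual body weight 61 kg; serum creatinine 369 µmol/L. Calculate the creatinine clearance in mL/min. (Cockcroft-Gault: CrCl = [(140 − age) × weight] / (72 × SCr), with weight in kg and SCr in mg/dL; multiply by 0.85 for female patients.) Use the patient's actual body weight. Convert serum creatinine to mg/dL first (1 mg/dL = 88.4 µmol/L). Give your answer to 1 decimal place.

SCr = 369 / 88.4 = 4.174 mg/dL
CrCl = (140 − 77) × 61 / (72 × 4.174) × 0.85 = 3843.0 / 300.53 × 0.85 ≈ 10.9 mL/min

10.9 mL/min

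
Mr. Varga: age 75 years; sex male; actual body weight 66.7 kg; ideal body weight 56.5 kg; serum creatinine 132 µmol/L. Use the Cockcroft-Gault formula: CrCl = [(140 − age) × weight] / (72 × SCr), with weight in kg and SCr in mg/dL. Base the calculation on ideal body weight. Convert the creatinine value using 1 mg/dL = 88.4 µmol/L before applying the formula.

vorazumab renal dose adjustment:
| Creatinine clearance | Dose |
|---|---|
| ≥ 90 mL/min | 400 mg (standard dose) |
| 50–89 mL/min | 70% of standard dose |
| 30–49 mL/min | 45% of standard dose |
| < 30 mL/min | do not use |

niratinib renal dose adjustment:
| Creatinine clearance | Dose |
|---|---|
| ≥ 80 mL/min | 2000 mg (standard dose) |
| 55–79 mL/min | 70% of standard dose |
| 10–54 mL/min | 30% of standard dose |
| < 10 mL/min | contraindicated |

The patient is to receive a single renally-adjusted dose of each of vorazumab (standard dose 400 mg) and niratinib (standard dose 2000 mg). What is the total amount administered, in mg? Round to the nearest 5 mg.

SCr = 132 / 88.4 = 1.493 mg/dL
CrCl = (140 − 75) × 56.5 / (72 × 1.493) = 3672.5 / 107.50 ≈ 34.2 mL/min
CrCl ≈ 34 mL/min.
vorazumab: 30–49 mL/min → 45% of 400 mg = 180 mg.
niratinib: 10–54 mL/min → 30% of 2000 mg = 600 mg.
Total = 180 + 600 = 780 mg.

780 mg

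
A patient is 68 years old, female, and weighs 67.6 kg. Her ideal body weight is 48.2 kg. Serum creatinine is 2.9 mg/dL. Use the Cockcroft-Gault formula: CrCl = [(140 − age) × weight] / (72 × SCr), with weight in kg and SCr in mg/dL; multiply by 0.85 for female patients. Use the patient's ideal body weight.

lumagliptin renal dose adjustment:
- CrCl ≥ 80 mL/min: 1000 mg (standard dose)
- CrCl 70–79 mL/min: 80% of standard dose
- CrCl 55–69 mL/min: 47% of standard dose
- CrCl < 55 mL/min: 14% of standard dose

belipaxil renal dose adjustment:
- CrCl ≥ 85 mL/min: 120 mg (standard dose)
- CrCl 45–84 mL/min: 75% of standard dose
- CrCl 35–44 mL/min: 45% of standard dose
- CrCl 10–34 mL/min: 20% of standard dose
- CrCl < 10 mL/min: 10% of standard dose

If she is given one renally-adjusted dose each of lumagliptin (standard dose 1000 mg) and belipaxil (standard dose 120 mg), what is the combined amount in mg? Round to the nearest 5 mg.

165 mg

CrCl = (140 − 68) × 48.2 / (72 × 2.9) × 0.85 = 3470.4 / 208.80 × 0.85 ≈ 14.1 mL/min
CrCl ≈ 14 mL/min.
lumagliptin: < 55 mL/min → 14% of 1000 mg = 140 mg.
belipaxil: 10–34 mL/min → 20% of 120 mg = 24 mg.
Total = 140 + 24 = 164 mg.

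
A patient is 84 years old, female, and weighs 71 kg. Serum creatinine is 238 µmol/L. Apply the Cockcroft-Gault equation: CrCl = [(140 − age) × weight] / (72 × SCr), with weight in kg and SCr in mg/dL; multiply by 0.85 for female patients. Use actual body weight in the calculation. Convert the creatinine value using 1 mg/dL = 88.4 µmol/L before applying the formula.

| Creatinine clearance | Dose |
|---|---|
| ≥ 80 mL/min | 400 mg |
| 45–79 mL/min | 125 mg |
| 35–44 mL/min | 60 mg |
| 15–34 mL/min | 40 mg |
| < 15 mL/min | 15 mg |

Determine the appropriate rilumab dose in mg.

SCr = 238 / 88.4 = 2.692 mg/dL
CrCl = (140 − 84) × 71 / (72 × 2.692) × 0.85 = 3976.0 / 193.82 × 0.85 ≈ 17.4 mL/min
CrCl ≈ 17 mL/min → bracket 15–34 mL/min.
Dose for this bracket: 40 mg.

40 mg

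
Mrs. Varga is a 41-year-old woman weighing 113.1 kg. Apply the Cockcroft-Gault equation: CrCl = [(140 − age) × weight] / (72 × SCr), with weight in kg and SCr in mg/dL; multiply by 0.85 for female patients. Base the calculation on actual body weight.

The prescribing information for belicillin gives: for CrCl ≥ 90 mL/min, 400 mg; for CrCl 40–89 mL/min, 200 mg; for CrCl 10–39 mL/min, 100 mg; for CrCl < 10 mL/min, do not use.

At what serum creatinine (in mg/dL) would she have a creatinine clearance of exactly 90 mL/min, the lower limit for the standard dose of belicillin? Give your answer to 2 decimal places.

1.47 mg/dL

Standard dose requires CrCl ≥ 90 mL/min.
Set (140 − 41) × 113.1 × 0.85 / (72 × SCr) = 90
SCr = (140 − 41) × 113.1 × 0.85 / (72 × 90) = 1.469 mg/dL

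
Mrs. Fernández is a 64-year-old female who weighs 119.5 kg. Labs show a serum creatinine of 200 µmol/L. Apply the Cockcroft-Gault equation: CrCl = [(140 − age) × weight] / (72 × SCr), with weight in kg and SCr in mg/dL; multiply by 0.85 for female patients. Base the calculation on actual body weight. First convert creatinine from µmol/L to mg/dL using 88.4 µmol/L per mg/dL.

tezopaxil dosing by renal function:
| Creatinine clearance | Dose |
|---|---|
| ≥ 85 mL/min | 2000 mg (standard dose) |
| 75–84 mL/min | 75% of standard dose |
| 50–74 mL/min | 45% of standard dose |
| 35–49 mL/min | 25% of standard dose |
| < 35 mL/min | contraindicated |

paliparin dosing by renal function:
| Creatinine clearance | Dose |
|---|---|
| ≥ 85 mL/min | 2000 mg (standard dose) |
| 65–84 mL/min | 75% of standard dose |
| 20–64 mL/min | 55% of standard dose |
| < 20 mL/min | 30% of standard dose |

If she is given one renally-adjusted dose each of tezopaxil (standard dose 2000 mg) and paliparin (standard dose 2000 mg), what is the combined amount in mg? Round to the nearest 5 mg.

SCr = 200 / 88.4 = 2.262 mg/dL
CrCl = (140 − 64) × 119.5 / (72 × 2.262) × 0.85 = 9082.0 / 162.86 × 0.85 ≈ 47.4 mL/min
CrCl ≈ 47 mL/min.
tezopaxil: 35–49 mL/min → 25% of 2000 mg = 500 mg.
paliparin: 20–64 mL/min → 55% of 2000 mg = 1100 mg.
Total = 500 + 1100 = 1600 mg.

1600 mg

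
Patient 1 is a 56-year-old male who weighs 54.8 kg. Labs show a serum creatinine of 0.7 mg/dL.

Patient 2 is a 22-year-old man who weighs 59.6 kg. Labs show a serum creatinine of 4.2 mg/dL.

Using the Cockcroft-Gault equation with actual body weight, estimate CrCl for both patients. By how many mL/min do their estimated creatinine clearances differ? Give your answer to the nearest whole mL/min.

68 mL/min

Patient 1: CrCl = (140 − 56) × 54.8 / (72 × 0.7) = 4603.2 / 50.40 ≈ 91.3 mL/min
Patient 2: CrCl = (140 − 22) × 59.6 / (72 × 4.2) = 7032.8 / 302.40 ≈ 23.3 mL/min
|91.3 − 23.3| = 68.0 mL/min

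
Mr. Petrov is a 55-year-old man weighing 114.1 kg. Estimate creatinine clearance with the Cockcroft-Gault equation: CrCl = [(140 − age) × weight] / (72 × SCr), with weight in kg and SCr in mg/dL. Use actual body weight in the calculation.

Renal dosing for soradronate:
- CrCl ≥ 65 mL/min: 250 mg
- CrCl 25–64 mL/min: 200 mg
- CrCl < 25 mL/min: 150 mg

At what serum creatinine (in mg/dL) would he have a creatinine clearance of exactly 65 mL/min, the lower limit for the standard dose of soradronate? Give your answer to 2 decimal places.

Standard dose requires CrCl ≥ 65 mL/min.
Set (140 − 55) × 114.1 / (72 × SCr) = 65
SCr = (140 − 55) × 114.1 / (72 × 65) = 2.072 mg/dL

2.07 mg/dL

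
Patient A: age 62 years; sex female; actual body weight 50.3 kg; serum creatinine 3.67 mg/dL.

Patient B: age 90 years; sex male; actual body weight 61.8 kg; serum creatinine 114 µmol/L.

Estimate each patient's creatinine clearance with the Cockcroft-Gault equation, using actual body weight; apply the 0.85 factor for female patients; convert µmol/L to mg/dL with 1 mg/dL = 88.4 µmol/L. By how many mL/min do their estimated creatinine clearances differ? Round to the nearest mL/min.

21 mL/min

Patient A: CrCl = (140 − 62) × 50.3 / (72 × 3.67) × 0.85 = 3923.4 / 264.24 × 0.85 ≈ 12.6 mL/min
Patient B: SCr = 114 / 88.4 = 1.29 mg/dL
Patient B: CrCl = (140 − 90) × 61.8 / (72 × 1.29) = 3090.0 / 92.88 ≈ 33.3 mL/min
|12.6 − 33.3| = 20.7 mL/min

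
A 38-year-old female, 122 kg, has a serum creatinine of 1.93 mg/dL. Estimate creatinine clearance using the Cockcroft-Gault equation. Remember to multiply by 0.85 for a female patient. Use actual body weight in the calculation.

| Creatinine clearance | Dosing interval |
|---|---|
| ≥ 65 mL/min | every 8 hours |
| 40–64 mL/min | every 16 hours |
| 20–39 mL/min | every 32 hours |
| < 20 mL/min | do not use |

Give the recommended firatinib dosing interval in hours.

every 8 hours

CrCl = (140 − 38) × 122 / (72 × 1.93) × 0.85 = 12444.0 / 138.96 × 0.85 ≈ 76.1 mL/min
CrCl ≈ 76 mL/min → bracket ≥ 65 mL/min → every 8 hours.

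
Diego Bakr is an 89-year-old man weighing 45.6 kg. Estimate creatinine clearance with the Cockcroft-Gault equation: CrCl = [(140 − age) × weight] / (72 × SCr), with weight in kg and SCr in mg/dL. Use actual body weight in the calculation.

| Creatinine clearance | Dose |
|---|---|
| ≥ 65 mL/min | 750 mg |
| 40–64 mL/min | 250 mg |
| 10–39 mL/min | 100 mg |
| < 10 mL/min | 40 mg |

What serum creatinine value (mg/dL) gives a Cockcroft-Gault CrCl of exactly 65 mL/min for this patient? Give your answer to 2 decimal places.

Standard dose requires CrCl ≥ 65 mL/min.
Set (140 − 89) × 45.6 / (72 × SCr) = 65
SCr = (140 − 89) × 45.6 / (72 × 65) = 0.497 mg/dL

0.50 mg/dL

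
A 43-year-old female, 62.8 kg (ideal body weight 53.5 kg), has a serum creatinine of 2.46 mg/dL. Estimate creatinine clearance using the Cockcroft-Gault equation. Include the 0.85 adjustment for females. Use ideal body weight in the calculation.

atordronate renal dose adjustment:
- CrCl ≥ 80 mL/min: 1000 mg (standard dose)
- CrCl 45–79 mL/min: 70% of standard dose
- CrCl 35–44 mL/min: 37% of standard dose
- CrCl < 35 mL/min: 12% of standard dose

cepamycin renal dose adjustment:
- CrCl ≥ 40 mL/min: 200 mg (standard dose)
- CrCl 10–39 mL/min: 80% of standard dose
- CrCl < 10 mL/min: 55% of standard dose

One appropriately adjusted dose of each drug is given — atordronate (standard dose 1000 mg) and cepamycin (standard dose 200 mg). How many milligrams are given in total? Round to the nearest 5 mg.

280 mg

CrCl = (140 − 43) × 53.5 / (72 × 2.46) × 0.85 = 5189.5 / 177.12 × 0.85 ≈ 24.9 mL/min
CrCl ≈ 25 mL/min.
atordronate: < 35 mL/min → 12% of 1000 mg = 120 mg.
cepamycin: 10–39 mL/min → 80% of 200 mg = 160 mg.
Total = 120 + 160 = 280 mg.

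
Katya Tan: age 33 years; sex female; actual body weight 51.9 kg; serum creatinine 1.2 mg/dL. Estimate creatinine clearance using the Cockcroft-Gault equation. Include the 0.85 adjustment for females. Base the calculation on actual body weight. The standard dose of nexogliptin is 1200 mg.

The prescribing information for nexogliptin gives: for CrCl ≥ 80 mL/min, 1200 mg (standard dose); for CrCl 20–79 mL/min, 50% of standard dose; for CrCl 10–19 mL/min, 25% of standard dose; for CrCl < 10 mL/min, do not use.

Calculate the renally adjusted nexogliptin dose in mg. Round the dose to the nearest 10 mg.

CrCl = (140 − 33) × 51.9 / (72 × 1.2) × 0.85 = 5553.3 / 86.40 × 0.85 ≈ 54.6 mL/min
CrCl ≈ 55 mL/min → bracket 20–79 mL/min.
50% of 1200 mg = 600 mg

600 mg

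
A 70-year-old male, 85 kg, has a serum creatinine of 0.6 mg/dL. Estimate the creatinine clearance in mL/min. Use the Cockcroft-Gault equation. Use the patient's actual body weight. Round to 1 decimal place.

137.7 mL/min

CrCl = (140 − 70) × 85 / (72 × 0.6) = 5950.0 / 43.20 ≈ 137.7 mL/min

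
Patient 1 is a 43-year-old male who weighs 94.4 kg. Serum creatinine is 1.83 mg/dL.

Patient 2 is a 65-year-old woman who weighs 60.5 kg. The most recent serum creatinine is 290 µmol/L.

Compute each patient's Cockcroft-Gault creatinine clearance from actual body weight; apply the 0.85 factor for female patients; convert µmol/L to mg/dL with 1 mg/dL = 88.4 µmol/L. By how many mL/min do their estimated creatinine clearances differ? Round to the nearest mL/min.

Patient 1: CrCl = (140 − 43) × 94.4 / (72 × 1.83) = 9156.8 / 131.76 ≈ 69.5 mL/min
Patient 2: SCr = 290 / 88.4 = 3.281 mg/dL
Patient 2: CrCl = (140 − 65) × 60.5 / (72 × 3.281) × 0.85 = 4537.5 / 236.23 × 0.85 ≈ 16.3 mL/min
|69.5 − 16.3| = 53.2 mL/min

53 mL/min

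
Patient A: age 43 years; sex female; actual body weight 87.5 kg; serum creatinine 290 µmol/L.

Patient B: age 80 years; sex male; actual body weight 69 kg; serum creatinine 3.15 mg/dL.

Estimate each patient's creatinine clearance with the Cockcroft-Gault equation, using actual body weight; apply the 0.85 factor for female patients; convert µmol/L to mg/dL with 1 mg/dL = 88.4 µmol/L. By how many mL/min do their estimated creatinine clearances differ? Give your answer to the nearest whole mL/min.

Patient A: SCr = 290 / 88.4 = 3.281 mg/dL
Patient A: CrCl = (140 − 43) × 87.5 / (72 × 3.281) × 0.85 = 8487.5 / 236.23 × 0.85 ≈ 30.5 mL/min
Patient B: CrCl = (140 − 80) × 69 / (72 × 3.15) = 4140.0 / 226.80 ≈ 18.3 mL/min
|30.5 − 18.3| = 12.2 mL/min

12 mL/min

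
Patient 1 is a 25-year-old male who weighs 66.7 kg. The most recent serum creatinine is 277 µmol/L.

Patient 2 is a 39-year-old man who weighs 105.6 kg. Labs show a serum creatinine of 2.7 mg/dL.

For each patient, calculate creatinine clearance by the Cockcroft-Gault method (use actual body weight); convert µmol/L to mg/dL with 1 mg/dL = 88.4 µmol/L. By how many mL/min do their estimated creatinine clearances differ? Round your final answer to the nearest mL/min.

21 mL/min

Patient 1: SCr = 277 / 88.4 = 3.133 mg/dL
Patient 1: CrCl = (140 − 25) × 66.7 / (72 × 3.133) = 7670.5 / 225.58 ≈ 34.0 mL/min
Patient 2: CrCl = (140 − 39) × 105.6 / (72 × 2.7) = 10665.6 / 194.40 ≈ 54.9 mL/min
|34.0 − 54.9| = 20.9 mL/min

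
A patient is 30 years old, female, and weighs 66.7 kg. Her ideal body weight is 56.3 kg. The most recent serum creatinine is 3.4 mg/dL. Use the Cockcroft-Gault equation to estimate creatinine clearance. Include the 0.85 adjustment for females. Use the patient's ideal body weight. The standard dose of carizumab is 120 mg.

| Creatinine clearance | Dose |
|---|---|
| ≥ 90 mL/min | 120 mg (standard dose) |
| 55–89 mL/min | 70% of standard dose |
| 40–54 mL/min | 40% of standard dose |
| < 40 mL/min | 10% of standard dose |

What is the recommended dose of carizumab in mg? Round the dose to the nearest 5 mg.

10 mg

CrCl = (140 − 30) × 56.3 / (72 × 3.4) × 0.85 = 6193.0 / 244.80 × 0.85 ≈ 21.5 mL/min
CrCl ≈ 22 mL/min → bracket < 40 mL/min.
10% of 120 mg = 12 mg → 10 mg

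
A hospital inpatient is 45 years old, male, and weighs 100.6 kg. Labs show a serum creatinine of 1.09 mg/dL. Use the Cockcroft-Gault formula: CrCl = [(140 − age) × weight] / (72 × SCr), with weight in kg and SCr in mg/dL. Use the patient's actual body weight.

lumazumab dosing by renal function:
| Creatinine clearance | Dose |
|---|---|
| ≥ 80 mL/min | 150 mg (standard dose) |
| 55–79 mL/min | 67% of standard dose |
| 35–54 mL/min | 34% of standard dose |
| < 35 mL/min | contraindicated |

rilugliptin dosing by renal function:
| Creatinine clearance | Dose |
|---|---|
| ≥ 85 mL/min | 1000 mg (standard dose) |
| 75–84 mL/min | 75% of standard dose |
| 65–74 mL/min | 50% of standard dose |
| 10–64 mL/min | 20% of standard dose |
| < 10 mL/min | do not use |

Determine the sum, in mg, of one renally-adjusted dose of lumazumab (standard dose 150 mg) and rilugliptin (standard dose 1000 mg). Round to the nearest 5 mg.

1150 mg

CrCl = (140 − 45) × 100.6 / (72 × 1.09) = 9557.0 / 78.48 ≈ 121.8 mL/min
CrCl ≈ 122 mL/min.
lumazumab: ≥ 80 mL/min → 100% of 150 mg = 150 mg.
rilugliptin: ≥ 85 mL/min → 100% of 1000 mg = 1000 mg.
Total = 150 + 1000 = 1150 mg.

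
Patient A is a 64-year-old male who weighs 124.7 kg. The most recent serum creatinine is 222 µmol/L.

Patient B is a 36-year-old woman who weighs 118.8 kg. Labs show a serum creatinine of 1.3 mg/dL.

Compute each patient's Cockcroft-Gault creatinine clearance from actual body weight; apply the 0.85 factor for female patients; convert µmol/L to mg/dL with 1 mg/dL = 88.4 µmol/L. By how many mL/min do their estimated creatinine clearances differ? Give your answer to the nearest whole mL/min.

Patient A: SCr = 222 / 88.4 = 2.511 mg/dL
Patient A: CrCl = (140 − 64) × 124.7 / (72 × 2.511) = 9477.2 / 180.79 ≈ 52.4 mL/min
Patient B: CrCl = (140 − 36) × 118.8 / (72 × 1.3) × 0.85 = 12355.2 / 93.60 × 0.85 ≈ 112.2 mL/min
|52.4 − 112.2| = 59.8 mL/min

60 mL/min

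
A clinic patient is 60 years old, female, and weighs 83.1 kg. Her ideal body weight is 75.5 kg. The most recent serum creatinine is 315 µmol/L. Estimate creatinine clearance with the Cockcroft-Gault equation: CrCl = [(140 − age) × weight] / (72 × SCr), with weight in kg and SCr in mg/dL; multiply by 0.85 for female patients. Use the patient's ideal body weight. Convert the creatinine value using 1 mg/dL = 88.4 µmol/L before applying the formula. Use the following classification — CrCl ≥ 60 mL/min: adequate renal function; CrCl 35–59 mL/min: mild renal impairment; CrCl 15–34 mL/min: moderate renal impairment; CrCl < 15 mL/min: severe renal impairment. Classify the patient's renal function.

SCr = 315 / 88.4 = 3.563 mg/dL
CrCl = (140 − 60) × 75.5 / (72 × 3.563) × 0.85 = 6040.0 / 256.54 × 0.85 ≈ 20.0 mL/min
20 mL/min falls in the 'moderate renal impairment' range.

moderate renal impairment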